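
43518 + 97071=140589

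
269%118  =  33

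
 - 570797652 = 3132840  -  573930492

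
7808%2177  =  1277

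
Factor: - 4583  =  -4583^1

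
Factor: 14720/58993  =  2^7*5^1*11^( - 1)*23^1*31^( - 1 ) * 173^(-1)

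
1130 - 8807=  - 7677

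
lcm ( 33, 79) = 2607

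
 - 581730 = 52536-634266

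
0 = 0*41163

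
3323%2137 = 1186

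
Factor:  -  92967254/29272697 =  - 2^1*17^2*41^1*683^ ( - 1) * 3923^1 * 42859^( - 1 ) 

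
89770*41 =3680570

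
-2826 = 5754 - 8580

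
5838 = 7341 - 1503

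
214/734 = 107/367 = 0.29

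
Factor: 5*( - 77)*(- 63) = 3^2 * 5^1*7^2 * 11^1 = 24255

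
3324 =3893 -569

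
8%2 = 0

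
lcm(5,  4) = 20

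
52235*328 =17133080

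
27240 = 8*3405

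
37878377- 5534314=32344063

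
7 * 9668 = 67676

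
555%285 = 270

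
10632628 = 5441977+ 5190651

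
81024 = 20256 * 4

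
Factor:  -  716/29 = -2^2*29^(  -  1)*179^1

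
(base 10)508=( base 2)111111100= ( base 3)200211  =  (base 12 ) 364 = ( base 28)i4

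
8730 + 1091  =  9821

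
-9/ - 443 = 9/443 = 0.02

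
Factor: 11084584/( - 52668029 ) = - 2^3*7^2 * 2081^ ( - 1 )*25309^( - 1)*28277^1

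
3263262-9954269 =-6691007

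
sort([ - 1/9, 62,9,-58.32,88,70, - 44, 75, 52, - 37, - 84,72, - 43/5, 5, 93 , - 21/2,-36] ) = [ - 84,-58.32, - 44, - 37, - 36 , - 21/2, - 43/5, - 1/9, 5,9,52 , 62,70, 72 , 75,88, 93]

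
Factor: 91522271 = 17^1 * 5383663^1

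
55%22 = 11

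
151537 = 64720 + 86817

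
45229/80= 45229/80 = 565.36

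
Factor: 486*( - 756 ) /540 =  - 3402/5 = -  2^1 * 3^5*5^ ( - 1)*7^1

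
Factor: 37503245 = 5^1*13^1*19^1*30367^1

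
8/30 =4/15 = 0.27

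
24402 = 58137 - 33735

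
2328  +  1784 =4112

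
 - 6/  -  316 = 3/158 = 0.02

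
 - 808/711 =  - 808/711= - 1.14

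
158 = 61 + 97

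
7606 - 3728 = 3878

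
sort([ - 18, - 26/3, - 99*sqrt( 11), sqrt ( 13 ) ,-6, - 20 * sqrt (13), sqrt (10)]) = [ - 99*sqrt( 11), - 20 * sqrt(13),  -  18, - 26/3, - 6,  sqrt( 10),sqrt(13)]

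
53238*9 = 479142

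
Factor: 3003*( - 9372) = -2^2*3^2* 7^1*11^2 * 13^1 * 71^1 =-28144116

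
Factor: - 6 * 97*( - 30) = 2^2*3^2*5^1*97^1 = 17460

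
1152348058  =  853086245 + 299261813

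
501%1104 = 501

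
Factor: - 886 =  - 2^1*443^1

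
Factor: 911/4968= 2^(-3)*3^( - 3)*23^(-1)*911^1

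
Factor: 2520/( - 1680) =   -  2^( - 1)*3^1 = -3/2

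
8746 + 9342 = 18088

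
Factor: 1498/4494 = 1/3 = 3^(-1)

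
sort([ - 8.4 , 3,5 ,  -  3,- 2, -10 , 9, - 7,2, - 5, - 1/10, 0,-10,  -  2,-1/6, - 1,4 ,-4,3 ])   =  [ - 10, - 10, - 8.4,-7, - 5 , - 4 , - 3, - 2, - 2, - 1,-1/6, - 1/10, 0 , 2,3,  3 , 4, 5, 9] 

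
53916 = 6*8986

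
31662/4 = 7915  +  1/2 = 7915.50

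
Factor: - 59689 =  - 7^1 * 8527^1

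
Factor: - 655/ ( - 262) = 2^( - 1)*5^1= 5/2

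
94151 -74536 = 19615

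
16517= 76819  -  60302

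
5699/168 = 5699/168 = 33.92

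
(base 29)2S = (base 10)86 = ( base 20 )46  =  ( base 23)3H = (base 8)126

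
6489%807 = 33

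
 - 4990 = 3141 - 8131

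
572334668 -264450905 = 307883763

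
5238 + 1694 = 6932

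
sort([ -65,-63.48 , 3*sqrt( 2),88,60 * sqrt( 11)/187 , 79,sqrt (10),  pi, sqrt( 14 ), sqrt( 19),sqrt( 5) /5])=[ - 65, - 63.48, sqrt( 5)/5,60 * sqrt(11 ) /187, pi,sqrt( 10 ),  sqrt( 14 ),  3*sqrt( 2 ), sqrt( 19 ),79,  88]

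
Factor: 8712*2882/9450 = 2^3*3^ ( -1)*5^ ( - 2)*7^( -1)*11^3 * 131^1  =  1394888/525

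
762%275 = 212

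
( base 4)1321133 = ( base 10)7775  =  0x1e5f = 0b1111001011111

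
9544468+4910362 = 14454830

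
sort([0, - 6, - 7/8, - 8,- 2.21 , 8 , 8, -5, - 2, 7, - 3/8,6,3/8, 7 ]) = [ - 8, - 6,-5, - 2.21,-2,- 7/8 , - 3/8, 0,  3/8, 6,7 , 7,8,  8]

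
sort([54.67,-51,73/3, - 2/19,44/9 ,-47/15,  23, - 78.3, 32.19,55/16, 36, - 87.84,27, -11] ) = [ - 87.84, - 78.3,  -  51,- 11  , - 47/15, - 2/19 , 55/16,44/9,23, 73/3 , 27,32.19,  36,54.67]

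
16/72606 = 8/36303 = 0.00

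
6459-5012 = 1447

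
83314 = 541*154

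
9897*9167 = 90725799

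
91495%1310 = 1105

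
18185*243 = 4418955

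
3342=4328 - 986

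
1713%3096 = 1713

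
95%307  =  95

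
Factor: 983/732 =2^( - 2)*3^( - 1 )*61^( -1 )*983^1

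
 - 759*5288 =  - 4013592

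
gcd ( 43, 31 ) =1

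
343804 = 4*85951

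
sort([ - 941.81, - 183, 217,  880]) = [- 941.81, - 183, 217, 880 ]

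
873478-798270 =75208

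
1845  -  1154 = 691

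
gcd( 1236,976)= 4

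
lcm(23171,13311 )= 625617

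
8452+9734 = 18186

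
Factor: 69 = 3^1 *23^1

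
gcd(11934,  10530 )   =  702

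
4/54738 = 2/27369 = 0.00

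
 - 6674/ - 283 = 6674/283  =  23.58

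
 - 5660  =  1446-7106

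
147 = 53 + 94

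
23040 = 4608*5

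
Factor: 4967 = 4967^1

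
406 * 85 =34510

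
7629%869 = 677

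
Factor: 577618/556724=2^( - 1)*7^( - 1) * 59^(  -  1)*857^1 = 857/826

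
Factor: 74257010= 2^1*5^1*2053^1*3617^1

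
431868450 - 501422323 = -69553873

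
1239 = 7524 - 6285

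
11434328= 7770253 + 3664075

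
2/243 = 2/243 = 0.01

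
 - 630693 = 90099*(- 7)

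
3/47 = 3/47 = 0.06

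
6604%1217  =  519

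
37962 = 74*513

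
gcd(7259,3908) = 1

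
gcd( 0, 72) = 72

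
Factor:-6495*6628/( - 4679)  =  2^2*3^1*5^1 * 433^1*1657^1*4679^( - 1) = 43048860/4679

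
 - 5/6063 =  -5/6063 = - 0.00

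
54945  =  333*165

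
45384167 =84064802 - 38680635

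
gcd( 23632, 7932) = 4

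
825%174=129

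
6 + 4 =10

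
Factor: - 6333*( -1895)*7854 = 94256128890 = 2^1*3^2*5^1*7^1*11^1*17^1*379^1*2111^1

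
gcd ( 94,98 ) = 2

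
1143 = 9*127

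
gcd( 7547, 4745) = 1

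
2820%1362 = 96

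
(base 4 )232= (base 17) 2C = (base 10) 46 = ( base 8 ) 56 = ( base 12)3a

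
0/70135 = 0 = 0.00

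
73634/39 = 1888 + 2/39 = 1888.05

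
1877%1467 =410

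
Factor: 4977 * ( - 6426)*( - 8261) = 2^1*3^5*7^2*11^1*17^1 * 79^1 * 751^1 = 264204970722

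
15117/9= 1679 + 2/3 =1679.67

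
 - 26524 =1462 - 27986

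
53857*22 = 1184854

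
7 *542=3794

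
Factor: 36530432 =2^8*142697^1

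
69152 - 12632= 56520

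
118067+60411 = 178478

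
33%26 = 7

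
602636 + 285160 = 887796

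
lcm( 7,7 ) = 7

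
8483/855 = 8483/855 = 9.92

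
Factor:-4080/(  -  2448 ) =5/3= 3^( - 1)*5^1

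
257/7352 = 257/7352 = 0.03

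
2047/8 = 255  +  7/8= 255.88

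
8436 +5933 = 14369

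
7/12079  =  7/12079 =0.00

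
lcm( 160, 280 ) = 1120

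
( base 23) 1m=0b101101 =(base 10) 45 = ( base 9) 50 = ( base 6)113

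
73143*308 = 22528044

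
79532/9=79532/9 = 8836.89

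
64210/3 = 64210/3 = 21403.33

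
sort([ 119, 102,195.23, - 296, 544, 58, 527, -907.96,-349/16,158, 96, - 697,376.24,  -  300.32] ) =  [  -  907.96 ,  -  697, - 300.32,-296,- 349/16, 58, 96,102,119, 158, 195.23, 376.24,527, 544 ]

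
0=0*1758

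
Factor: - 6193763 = -17^1*  37^1*43^1*229^1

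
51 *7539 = 384489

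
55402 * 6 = 332412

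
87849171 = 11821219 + 76027952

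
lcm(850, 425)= 850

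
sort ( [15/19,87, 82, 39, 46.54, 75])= [15/19, 39,46.54, 75 , 82, 87]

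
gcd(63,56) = 7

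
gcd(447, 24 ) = 3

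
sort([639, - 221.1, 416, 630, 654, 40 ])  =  [  -  221.1,40, 416,630 , 639,654 ] 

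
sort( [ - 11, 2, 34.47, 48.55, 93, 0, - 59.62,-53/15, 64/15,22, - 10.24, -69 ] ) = [-69, - 59.62, - 11  ,-10.24, - 53/15, 0,2, 64/15, 22, 34.47, 48.55, 93 ]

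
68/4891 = 68/4891= 0.01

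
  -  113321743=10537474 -123859217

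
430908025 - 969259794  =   - 538351769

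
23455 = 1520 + 21935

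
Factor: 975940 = 2^2 * 5^1*7^1*6971^1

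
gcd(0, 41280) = 41280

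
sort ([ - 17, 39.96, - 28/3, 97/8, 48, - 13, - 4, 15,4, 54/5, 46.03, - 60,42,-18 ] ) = [ - 60, - 18,-17, - 13, - 28/3 , - 4, 4, 54/5, 97/8, 15,39.96,42, 46.03, 48] 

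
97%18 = 7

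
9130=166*55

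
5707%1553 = 1048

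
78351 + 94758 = 173109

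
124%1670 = 124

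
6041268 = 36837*164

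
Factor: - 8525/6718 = - 2^(-1)*5^2*11^1*31^1 * 3359^( - 1)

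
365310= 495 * 738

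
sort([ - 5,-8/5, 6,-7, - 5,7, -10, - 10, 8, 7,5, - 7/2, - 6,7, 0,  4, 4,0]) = [- 10,-10 , - 7, - 6, - 5, - 5 , - 7/2, - 8/5,  0, 0, 4 , 4, 5,6,7,7, 7,8]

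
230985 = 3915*59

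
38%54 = 38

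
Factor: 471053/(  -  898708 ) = -2^ (-2 )*11^2*17^1*229^1*224677^( - 1 ) 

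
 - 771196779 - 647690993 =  - 1418887772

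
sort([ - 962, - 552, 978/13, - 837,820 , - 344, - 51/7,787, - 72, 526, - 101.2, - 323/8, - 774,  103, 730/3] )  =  [ - 962, -837, - 774, -552, - 344, - 101.2, - 72, - 323/8, - 51/7, 978/13, 103 , 730/3, 526,787, 820] 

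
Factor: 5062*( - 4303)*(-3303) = 2^1*3^2* 13^1*331^1*367^1*2531^1 = 71945239158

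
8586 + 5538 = 14124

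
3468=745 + 2723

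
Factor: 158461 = 211^1*751^1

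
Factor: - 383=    - 383^1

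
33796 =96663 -62867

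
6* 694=4164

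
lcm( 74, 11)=814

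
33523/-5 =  - 33523/5 = -  6704.60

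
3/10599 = 1/3533  =  0.00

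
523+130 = 653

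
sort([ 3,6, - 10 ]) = [-10  ,  3 , 6]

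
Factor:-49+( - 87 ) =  - 2^3*17^1 = -136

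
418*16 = 6688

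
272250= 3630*75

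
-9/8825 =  - 1+8816/8825 = -0.00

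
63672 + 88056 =151728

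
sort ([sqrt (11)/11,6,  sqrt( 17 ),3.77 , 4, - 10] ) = [- 10,sqrt( 11)/11, 3.77,4,sqrt(17 ),6 ] 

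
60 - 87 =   -  27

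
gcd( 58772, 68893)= 1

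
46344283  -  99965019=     -  53620736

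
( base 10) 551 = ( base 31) ho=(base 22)131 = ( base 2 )1000100111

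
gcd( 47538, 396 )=18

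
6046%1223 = 1154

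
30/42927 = 10/14309 = 0.00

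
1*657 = 657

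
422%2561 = 422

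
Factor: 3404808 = 2^3*3^3*11^1 * 1433^1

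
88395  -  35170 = 53225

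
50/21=2+8/21 = 2.38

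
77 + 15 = 92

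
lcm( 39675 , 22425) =515775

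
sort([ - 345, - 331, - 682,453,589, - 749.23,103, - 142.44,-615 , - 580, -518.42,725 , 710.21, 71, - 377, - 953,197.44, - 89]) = [-953, - 749.23, - 682, - 615, - 580, - 518.42,-377, - 345,  -  331, - 142.44, - 89,71,103,197.44,453,589, 710.21,725] 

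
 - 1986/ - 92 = 993/46 = 21.59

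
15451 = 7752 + 7699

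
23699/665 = 35 +424/665 = 35.64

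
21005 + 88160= 109165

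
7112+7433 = 14545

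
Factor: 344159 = 197^1 * 1747^1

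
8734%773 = 231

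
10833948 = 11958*906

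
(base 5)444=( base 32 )3S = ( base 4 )1330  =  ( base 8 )174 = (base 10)124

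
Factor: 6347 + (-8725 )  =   -2^1*29^1*41^1 = - 2378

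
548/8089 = 548/8089 = 0.07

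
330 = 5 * 66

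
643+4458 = 5101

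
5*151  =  755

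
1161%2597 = 1161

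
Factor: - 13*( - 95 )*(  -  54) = -66690 = -  2^1*3^3 * 5^1*13^1*19^1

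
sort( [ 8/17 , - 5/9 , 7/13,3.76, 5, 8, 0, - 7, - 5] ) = [-7, - 5,- 5/9,0, 8/17,7/13,3.76,  5,8] 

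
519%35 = 29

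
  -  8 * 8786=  - 70288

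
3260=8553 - 5293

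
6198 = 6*1033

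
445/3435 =89/687 = 0.13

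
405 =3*135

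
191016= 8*23877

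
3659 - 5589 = -1930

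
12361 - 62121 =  - 49760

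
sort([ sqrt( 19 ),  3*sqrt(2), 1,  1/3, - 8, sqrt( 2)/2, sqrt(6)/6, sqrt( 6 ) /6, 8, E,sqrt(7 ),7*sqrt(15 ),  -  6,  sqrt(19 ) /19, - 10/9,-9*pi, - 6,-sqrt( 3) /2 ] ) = [ - 9*pi, - 8, - 6, - 6, - 10/9, - sqrt(3)/2,sqrt(19)/19,  1/3, sqrt(6)/6, sqrt(6) /6,  sqrt(2)/2, 1,sqrt( 7 ),E,3* sqrt( 2),sqrt( 19 ) , 8, 7*sqrt( 15) ]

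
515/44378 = 515/44378 = 0.01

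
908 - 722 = 186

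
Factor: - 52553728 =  -2^11*67^1*383^1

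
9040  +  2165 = 11205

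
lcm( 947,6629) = 6629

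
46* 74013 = 3404598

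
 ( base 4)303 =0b110011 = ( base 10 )51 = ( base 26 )1P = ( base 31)1k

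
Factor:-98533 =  - 98533^1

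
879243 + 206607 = 1085850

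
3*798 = 2394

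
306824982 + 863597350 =1170422332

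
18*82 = 1476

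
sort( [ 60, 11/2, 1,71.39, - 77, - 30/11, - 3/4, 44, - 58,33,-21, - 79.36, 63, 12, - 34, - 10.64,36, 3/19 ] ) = [  -  79.36, - 77, - 58,-34,-21,-10.64,  -  30/11, - 3/4, 3/19, 1, 11/2,12, 33,36, 44,60, 63, 71.39 ] 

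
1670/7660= 167/766 = 0.22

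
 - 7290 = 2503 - 9793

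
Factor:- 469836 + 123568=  - 2^2*13^1*6659^1  =  -  346268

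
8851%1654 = 581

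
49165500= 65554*750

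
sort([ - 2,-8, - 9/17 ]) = [ - 8, - 2, - 9/17] 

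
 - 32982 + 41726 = 8744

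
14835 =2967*5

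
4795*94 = 450730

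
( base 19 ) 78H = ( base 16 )A88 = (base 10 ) 2696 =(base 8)5210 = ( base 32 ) 2K8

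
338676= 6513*52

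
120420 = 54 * 2230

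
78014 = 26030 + 51984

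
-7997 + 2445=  - 5552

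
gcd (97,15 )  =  1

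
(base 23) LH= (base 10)500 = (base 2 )111110100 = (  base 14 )27A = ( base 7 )1313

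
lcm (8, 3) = 24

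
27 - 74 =-47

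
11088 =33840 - 22752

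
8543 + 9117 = 17660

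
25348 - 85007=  - 59659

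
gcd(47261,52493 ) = 1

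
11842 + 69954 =81796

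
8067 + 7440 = 15507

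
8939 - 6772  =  2167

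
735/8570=147/1714 = 0.09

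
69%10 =9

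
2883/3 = 961 = 961.00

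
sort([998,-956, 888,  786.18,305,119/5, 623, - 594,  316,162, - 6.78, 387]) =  [ - 956 , - 594, - 6.78, 119/5 , 162,305,316, 387,623,786.18,888,998]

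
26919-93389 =-66470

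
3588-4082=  -494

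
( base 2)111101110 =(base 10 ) 494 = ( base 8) 756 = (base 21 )12b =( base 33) EW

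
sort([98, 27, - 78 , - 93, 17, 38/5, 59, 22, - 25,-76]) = [ - 93, - 78,-76,- 25, 38/5,17, 22 , 27, 59,98] 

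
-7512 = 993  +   - 8505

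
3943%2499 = 1444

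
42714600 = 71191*600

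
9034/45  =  9034/45  =  200.76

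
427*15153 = 6470331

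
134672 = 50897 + 83775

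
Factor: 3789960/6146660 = 2^1*3^1*13^( - 1 )*47^(-1 ) * 503^( - 1 )*31583^1 = 189498/307333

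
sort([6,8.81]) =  [6,8.81 ] 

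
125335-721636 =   -  596301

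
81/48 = 27/16 = 1.69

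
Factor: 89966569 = 7^1*11^1*1168397^1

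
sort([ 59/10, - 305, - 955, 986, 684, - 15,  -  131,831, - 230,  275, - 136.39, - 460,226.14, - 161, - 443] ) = [-955, - 460 ,  -  443, - 305, - 230,- 161, - 136.39, - 131, - 15,59/10,226.14,275,684,831,986]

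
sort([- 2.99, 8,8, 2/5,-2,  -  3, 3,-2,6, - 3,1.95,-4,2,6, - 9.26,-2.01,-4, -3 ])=[-9.26, - 4, - 4, - 3, - 3, - 3, - 2.99, - 2.01,-2, - 2,2/5,1.95, 2,  3,6,6,8, 8]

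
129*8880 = 1145520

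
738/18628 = 369/9314 = 0.04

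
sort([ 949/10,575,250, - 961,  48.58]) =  [ - 961,48.58, 949/10,250,  575]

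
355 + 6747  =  7102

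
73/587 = 73/587 = 0.12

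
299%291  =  8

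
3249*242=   786258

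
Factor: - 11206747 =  - 401^1*27947^1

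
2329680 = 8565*272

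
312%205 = 107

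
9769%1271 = 872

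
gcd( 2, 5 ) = 1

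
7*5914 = 41398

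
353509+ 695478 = 1048987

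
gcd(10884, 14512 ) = 3628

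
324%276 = 48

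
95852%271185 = 95852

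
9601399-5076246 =4525153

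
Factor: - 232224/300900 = -328/425  =  - 2^3*5^ ( - 2)*17^( -1)*41^1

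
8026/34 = 4013/17=236.06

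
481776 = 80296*6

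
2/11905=2/11905 = 0.00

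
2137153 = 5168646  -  3031493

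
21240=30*708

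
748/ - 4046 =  - 22/119=- 0.18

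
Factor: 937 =937^1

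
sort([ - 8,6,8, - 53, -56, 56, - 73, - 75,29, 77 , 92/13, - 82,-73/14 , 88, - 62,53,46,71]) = [  -  82, - 75, - 73,- 62, - 56, - 53, - 8, - 73/14  ,  6,  92/13, 8,29,46, 53  ,  56,71,77,88]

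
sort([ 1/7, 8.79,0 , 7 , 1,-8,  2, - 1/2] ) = [-8,-1/2,0, 1/7, 1, 2, 7,8.79 ]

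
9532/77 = 123+ 61/77 = 123.79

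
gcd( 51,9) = 3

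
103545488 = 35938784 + 67606704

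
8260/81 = 8260/81=101.98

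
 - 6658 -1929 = -8587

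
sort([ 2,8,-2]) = [ - 2, 2, 8] 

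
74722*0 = 0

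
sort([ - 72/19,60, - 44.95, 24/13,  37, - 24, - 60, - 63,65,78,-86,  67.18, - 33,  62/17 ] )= [ - 86, - 63 , - 60, - 44.95, - 33 ,  -  24, - 72/19,  24/13, 62/17,37, 60,  65,67.18, 78]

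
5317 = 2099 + 3218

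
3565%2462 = 1103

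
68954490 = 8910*7739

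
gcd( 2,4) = 2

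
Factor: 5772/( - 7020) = -3^( - 2)*5^( - 1 )*37^1 =- 37/45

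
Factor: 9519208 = 2^3*1189901^1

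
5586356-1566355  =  4020001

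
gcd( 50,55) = 5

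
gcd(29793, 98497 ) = 1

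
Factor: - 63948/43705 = - 2^2*3^1*5^(  -  1)*73^2*8741^( - 1)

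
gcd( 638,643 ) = 1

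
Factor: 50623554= 2^1*3^1*8437259^1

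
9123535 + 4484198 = 13607733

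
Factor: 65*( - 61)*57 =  - 3^1*5^1*13^1*19^1 *61^1= -226005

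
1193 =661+532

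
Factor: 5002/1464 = 2^( - 2 )*3^(  -  1)*41^1 = 41/12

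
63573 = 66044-2471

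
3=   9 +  - 6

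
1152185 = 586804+565381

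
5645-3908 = 1737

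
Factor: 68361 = 3^1*22787^1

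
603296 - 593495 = 9801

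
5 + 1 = 6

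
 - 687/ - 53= 687/53= 12.96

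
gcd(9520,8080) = 80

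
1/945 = 1/945 = 0.00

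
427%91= 63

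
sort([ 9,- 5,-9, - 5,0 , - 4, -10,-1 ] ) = [ - 10, - 9, - 5 ,-5,-4, - 1, 0, 9] 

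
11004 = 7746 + 3258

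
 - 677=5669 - 6346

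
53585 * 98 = 5251330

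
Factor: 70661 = 19^1*3719^1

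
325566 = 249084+76482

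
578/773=578/773 = 0.75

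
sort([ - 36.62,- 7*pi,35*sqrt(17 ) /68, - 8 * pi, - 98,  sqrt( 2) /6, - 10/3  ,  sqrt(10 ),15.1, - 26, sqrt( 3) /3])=[ - 98, -36.62, - 26, - 8*pi, -7*pi,-10/3,  sqrt( 2)/6,sqrt( 3 ) /3,35*sqrt( 17)/68,sqrt ( 10 ),15.1]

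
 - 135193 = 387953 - 523146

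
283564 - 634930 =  - 351366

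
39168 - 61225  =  -22057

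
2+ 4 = 6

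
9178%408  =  202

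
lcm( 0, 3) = 0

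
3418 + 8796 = 12214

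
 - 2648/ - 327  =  8 + 32/327 =8.10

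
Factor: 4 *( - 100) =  - 400=- 2^4*5^2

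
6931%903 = 610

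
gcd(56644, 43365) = 49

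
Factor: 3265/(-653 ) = -5^1 = - 5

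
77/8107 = 7/737=0.01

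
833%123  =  95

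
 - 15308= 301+-15609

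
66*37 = 2442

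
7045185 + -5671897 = 1373288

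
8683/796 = 8683/796= 10.91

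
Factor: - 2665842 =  - 2^1*3^1 *444307^1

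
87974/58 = 1516+23/29 = 1516.79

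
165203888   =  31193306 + 134010582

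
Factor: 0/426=0^1 = 0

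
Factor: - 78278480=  - 2^4*5^1*7^2 * 19^1*1051^1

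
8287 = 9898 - 1611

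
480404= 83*5788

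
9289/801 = 9289/801 = 11.60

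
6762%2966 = 830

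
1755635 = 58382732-56627097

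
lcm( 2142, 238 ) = 2142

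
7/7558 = 7/7558=0.00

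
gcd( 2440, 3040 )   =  40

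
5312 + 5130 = 10442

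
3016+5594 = 8610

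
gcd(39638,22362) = 2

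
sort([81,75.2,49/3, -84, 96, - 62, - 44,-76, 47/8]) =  [-84,- 76  , - 62,-44,47/8, 49/3, 75.2,  81, 96 ] 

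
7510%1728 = 598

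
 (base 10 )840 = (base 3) 1011010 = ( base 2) 1101001000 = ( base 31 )r3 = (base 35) O0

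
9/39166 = 9/39166 = 0.00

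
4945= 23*215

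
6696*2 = 13392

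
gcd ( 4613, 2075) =1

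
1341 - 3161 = - 1820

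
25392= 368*69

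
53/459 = 53/459 = 0.12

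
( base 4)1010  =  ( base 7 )125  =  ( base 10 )68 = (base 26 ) 2g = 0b1000100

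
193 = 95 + 98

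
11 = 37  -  26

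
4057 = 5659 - 1602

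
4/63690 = 2/31845 = 0.00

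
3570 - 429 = 3141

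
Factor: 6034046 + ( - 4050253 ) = 7^1*167^1 * 1697^1=   1983793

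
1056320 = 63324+992996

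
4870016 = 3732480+1137536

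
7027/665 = 7027/665 = 10.57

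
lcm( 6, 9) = 18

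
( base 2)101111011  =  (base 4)11323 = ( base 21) i1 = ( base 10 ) 379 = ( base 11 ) 315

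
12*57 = 684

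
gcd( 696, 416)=8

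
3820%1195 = 235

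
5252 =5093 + 159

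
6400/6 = 1066 + 2/3 = 1066.67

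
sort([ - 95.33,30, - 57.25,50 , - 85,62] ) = [ - 95.33,-85,  -  57.25,30, 50,62 ]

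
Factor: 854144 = 2^7 * 6673^1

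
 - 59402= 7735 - 67137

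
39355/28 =39355/28 =1405.54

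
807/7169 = 807/7169 = 0.11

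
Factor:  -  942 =-2^1*3^1 * 157^1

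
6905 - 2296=4609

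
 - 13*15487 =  - 201331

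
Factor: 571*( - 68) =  - 38828 = -2^2 * 17^1*571^1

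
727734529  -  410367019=317367510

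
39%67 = 39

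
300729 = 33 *9113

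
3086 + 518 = 3604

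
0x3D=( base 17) 3a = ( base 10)61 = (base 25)2B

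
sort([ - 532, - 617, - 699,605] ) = [ - 699,- 617, - 532,605]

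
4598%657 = 656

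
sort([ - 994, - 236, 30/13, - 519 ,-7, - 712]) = [  -  994, - 712, - 519, - 236, - 7,30/13] 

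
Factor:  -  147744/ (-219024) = 2^1*3^1*13^( - 2 )*19^1 = 114/169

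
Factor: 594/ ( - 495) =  - 6/5 = -2^1*3^1*5^(-1 )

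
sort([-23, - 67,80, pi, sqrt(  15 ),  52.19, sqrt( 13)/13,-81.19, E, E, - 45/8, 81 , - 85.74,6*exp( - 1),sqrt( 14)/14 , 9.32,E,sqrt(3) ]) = [ - 85.74,-81.19, - 67,  -  23, - 45/8,sqrt ( 14)/14,sqrt(13)/13, sqrt(3),6*exp(-1 ),E,E,E,pi,  sqrt ( 15),9.32, 52.19, 80, 81]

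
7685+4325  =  12010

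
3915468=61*64188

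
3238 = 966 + 2272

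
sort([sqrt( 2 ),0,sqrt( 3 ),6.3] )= [0, sqrt( 2 ),  sqrt( 3), 6.3]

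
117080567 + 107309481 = 224390048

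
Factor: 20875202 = 2^1*10437601^1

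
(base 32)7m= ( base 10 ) 246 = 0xF6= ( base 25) 9l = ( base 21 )BF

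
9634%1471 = 808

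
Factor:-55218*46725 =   -  2580061050 = -  2^1*3^2*5^2*7^1 * 89^1*9203^1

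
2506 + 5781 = 8287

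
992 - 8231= -7239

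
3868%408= 196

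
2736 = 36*76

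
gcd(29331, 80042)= 1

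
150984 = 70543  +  80441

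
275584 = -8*( - 34448) 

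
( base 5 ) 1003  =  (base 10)128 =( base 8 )200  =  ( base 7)242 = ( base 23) 5d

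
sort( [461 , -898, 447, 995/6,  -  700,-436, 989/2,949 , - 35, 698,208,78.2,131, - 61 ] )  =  [ - 898, -700, - 436, - 61, - 35,78.2, 131, 995/6, 208, 447, 461, 989/2, 698, 949 ] 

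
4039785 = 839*4815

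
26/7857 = 26/7857 =0.00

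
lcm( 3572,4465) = 17860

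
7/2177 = 1/311 =0.00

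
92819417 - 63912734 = 28906683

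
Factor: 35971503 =3^1*19^1*421^1*1499^1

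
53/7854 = 53/7854=0.01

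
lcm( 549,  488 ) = 4392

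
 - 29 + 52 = 23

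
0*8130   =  0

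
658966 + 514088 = 1173054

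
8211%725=236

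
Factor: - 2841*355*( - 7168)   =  2^10*3^1*5^1*7^1*71^1*947^1  =  7229322240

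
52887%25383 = 2121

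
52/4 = 13 = 13.00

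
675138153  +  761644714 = 1436782867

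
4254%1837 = 580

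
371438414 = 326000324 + 45438090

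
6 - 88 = - 82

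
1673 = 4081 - 2408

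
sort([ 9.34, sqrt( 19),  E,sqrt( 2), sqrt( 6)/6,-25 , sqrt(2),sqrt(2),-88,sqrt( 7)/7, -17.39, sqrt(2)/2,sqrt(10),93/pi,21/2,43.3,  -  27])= [ - 88, - 27,- 25,-17.39, sqrt(7)/7,sqrt(6)/6,sqrt( 2)/2 , sqrt(  2) , sqrt( 2 )  ,  sqrt(2 ), E, sqrt( 10 ), sqrt ( 19), 9.34, 21/2,93/pi, 43.3]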